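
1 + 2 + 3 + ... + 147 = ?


n(n+1)/2 = 147×148/2 = 21756/2 = 10878

Σk = 10878


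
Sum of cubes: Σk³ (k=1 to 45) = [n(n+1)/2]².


n(n+1)/2 = 45×46/2 = 1035
Σk³ = 1035² = 1071225

Σk³ = 1071225


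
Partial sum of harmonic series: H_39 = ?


H_39 = 1/1 + 1/2 + 1/3 + ... + 1/39
= 2066035355155033/485721041551200
≈ 4.2535

H_39 = 2066035355155033/485721041551200 ≈ 4.2535


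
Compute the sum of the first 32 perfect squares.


n = 32
n(n+1)(2n+1)/6 = 32×33×65/6
= 68640/6 = 11440

Σk² = 11440


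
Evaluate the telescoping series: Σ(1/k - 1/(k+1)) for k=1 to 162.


Telescoping: adjacent terms cancel.
= 1/1 - 1/163
= 1 - 1/163 = 162/163

Sum = 162/163


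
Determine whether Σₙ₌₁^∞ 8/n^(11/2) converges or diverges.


p-series test: Σ c/n^p converges if p > 1, diverges if p ≤ 1 (constant c > 0 doesn't affect convergence).
p = 11/2
11/2 > 1 → CONVERGES

Converges (p = 11/2 > 1)


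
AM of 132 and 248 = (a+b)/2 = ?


AM = (132 + 248)/2 = 380/2 = 190

AM = 190


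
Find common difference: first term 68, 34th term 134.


d = (aₙ - a₁)/(n-1)
= (134 - 68)/(34-1)
= 66/33 = 2

d = 2


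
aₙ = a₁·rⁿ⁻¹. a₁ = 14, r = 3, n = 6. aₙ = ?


aₙ = a₁·r^(n-1)
= 14×3^5
= 14×243
= 3402

a_6 = 3402


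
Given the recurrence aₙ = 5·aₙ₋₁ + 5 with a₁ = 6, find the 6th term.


Computing step by step:
a_1 = 6
a_2 = 35
a_3 = 180
a_4 = 905
a_5 = 4530
a_6 = 22655


a_6 = 22655


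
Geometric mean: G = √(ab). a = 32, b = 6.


GM = √(32×6) = √192 = 13.8564

GM = 13.8564


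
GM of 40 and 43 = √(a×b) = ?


GM = √(40×43) = √1720 = 41.4729

GM = 41.4729


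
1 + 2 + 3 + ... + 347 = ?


n(n+1)/2 = 347×348/2 = 120756/2 = 60378

Σk = 60378


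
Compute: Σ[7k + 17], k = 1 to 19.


Σ(7k+17) = 7·Σk + 17·n
= 7·190 + 17·19
= 1330 + 323 = 1653

Σ = 1653


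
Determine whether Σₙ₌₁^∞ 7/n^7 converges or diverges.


p-series test: Σ c/n^p converges if p > 1, diverges if p ≤ 1 (constant c > 0 doesn't affect convergence).
p = 7
7 > 1 → CONVERGES

Converges (p = 7 > 1)


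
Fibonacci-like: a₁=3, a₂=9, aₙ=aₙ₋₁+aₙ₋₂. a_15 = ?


Computing iteratively: 3, 9, 12, 21, 33, 54, 87, 141, 228, 369, 597, 966, ...
a_15 = 4092

a_15 = 4092


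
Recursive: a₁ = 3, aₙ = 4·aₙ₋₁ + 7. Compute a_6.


Computing step by step:
a_1 = 3
a_2 = 19
a_3 = 83
a_4 = 339
a_5 = 1363
a_6 = 5459


a_6 = 5459


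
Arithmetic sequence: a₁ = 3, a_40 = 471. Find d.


d = (aₙ - a₁)/(n-1)
= (471 - 3)/(40-1)
= 468/39 = 12

d = 12


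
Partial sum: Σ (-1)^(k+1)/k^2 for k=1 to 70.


S = 1 - 1/4 + 1/9 - 1/16 + 1/25 - 1/36 + 1/49 - 1/64 ± ...
= 0.8224
(Full series converges to +π²/12 ≈ +0.8225)

S_70 = 0.8224


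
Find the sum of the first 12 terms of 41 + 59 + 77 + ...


aₙ = 41 + (12-1)×18 = 239
Sₙ = n(a₁+aₙ)/2 = 12×(41+239)/2
= 12×280/2 = 1680

S_12 = 1680


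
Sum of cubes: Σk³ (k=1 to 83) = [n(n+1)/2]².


n(n+1)/2 = 83×84/2 = 3486
Σk³ = 3486² = 12152196

Σk³ = 12152196


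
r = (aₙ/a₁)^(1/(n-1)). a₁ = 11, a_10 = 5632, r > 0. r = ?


r^(n-1) = aₙ/a₁
r^9 = 5632/11 = 512
r = 512^(1/9)
= 2

r = 2


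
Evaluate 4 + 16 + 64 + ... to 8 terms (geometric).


Sₙ = 4×(4^8 - 1)/(4 - 1)
= 4×(65536 - 1)/3
= 4×65535/3
= 87380

S_8 = 87380


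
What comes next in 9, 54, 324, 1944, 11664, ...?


Pattern: geometric (r=6)
Terms: 9, 54, 324, 1944, 11664
Next term = 69984

Next term = 69984


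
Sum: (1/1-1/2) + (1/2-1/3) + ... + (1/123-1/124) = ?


Telescoping: adjacent terms cancel.
= 1/1 - 1/124
= 1 - 1/124 = 123/124

Sum = 123/124


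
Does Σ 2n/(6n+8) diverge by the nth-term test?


lim(n→∞) 2n/(6n+8) = 2/6 = 1/3  (divide numerator and denominator by n)
lim aₙ = 1/3 ≠ 0 → series DIVERGES

Diverges (lim aₙ = 1/3 ≠ 0)


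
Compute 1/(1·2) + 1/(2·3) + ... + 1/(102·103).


1/(k(k+1)) = 1/k - 1/(k+1) (partial fractions)
Telescoping: Σ = 1 - 1/103 = 102/103

Sum = 102/103


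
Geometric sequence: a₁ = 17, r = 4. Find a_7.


aₙ = a₁·r^(n-1)
= 17×4^6
= 17×4096
= 69632

a_7 = 69632


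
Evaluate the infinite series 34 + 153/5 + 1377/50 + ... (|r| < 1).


S∞ = a₁/(1-r) = 34/(1 - 9/10)
= 34/(1/10)
= 340

S∞ = 340


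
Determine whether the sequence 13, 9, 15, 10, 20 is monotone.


Differences: -4, 6, -5, 10
Difference at position 2 is +6 (> 0) but position 1 is -4 (< 0) — sequence both rises and falls
→ NOT monotonic

Not monotonic


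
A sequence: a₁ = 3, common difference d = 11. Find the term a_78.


aₙ = a₁ + (n-1)d
= 3 + (78-1)×11
= 3 + 847
= 850

a_78 = 850


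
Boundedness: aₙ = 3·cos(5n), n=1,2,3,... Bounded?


For all n, -1 ≤ cos(5n) ≤ 1, so -3 ≤ 3·cos(5n) ≤ 3
Lower bound: -3, Upper bound: 3
The sequence IS bounded

Bounded (-3 ≤ aₙ ≤ 3)


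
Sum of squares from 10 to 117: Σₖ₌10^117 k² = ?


Σₖ₌10^117 k² = Σₖ₌₁^117 k² − Σₖ₌₁^9 k²
= 117·118·235/6 − 9·10·19/6
= 540735 − 285 = 540450

Σk² = 540450


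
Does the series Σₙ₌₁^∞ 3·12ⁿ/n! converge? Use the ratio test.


aₙ = 3·12^n/n!
a_{n+1}/aₙ = 12^(n+1)/(n+1)! × n!/12^n  (constant 3 cancels)
= 12/(n+1)
L = lim(n→∞) 12/(n+1) = 0
L < 1 → series CONVERGES

Converges (ratio test: L = 0 < 1)


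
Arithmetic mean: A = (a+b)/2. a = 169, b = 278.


AM = (169 + 278)/2 = 447/2 = 223.5

AM = 223.5


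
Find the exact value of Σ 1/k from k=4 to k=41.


Σₖ₌4^41 1/k = 1/4 + 1/5 + 1/6 + ... + 1/41
= 49181003047232333/19914562703599200
≈ 2.4696

Sum = 49181003047232333/19914562703599200 ≈ 2.4696


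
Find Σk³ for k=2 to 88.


Σₖ₌2^88 k³ = [88·89/2]² − [1·2/2]²
= 15335056 − 1 = 15335055

Σk³ = 15335055


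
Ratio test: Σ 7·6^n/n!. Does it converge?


aₙ = 7·6^n/n!
a_{n+1}/aₙ = 6^(n+1)/(n+1)! × n!/6^n  (constant 7 cancels)
= 6/(n+1)
L = lim(n→∞) 6/(n+1) = 0
L < 1 → series CONVERGES

Converges (ratio test: L = 0 < 1)


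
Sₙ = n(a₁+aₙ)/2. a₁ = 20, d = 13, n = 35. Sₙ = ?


aₙ = 20 + (35-1)×13 = 462
Sₙ = n(a₁+aₙ)/2 = 35×(20+462)/2
= 35×482/2 = 8435

S_35 = 8435


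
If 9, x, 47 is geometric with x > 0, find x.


GM = √(9×47) = √423 = 20.567

GM = 20.567


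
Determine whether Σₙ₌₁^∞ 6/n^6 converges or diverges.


p-series test: Σ c/n^p converges if p > 1, diverges if p ≤ 1 (constant c > 0 doesn't affect convergence).
p = 6
6 > 1 → CONVERGES

Converges (p = 6 > 1)


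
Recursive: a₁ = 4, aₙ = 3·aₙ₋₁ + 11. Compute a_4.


Computing step by step:
a_1 = 4
a_2 = 23
a_3 = 80
a_4 = 251


a_4 = 251


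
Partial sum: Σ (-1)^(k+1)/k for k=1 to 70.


S = 1 - 1/2 + 1/3 - 1/4 + 1/5 - 1/6 + 1/7 - 1/8 ± ...
= 0.6861
(Full series converges to +ln(2) ≈ +0.6931)

S_70 = 0.6861


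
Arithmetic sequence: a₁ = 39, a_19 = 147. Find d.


d = (aₙ - a₁)/(n-1)
= (147 - 39)/(19-1)
= 108/18 = 6

d = 6


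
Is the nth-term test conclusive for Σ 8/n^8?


lim(n→∞) 8/n^8 = 0
lim aₙ = 0 → nth-term test is INCONCLUSIVE
(Need other tests; this is actually a convergent p-series with p=8 > 1)

Inconclusive (lim aₙ = 0; need another test)


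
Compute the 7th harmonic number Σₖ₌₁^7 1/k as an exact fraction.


H_7 = 1/1 + 1/2 + 1/3 + 1/4 + 1/5 + 1/6 + 1/7
= 363/140
≈ 2.5929

H_7 = 363/140 ≈ 2.5929


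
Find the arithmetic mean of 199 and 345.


AM = (199 + 345)/2 = 544/2 = 272

AM = 272


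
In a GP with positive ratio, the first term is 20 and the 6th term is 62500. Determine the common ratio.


r^(n-1) = aₙ/a₁
r^5 = 62500/20 = 3125
r = 3125^(1/5)
= 5

r = 5


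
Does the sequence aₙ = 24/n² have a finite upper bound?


a₁ = 24, a₂ = 24/4, a₃ = 24/9, ...
0 < aₙ ≤ 24 for all n ≥ 1
The sequence IS bounded

Bounded (0 < aₙ ≤ 24)


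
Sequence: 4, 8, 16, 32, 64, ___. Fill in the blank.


Pattern: geometric (r=2)
Terms: 4, 8, 16, 32, 64
Next term = 128

Next term = 128


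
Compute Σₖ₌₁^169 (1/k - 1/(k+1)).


Telescoping: adjacent terms cancel.
= 1/1 - 1/170
= 1 - 1/170 = 169/170

Sum = 169/170


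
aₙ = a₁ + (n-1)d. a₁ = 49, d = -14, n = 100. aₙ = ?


aₙ = a₁ + (n-1)d
= 49 + (100-1)×-14
= 49 - 1386
= -1337

a_100 = -1337


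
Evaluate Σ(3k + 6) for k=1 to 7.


Σ(3k+6) = 3·Σk + 6·n
= 3·28 + 6·7
= 84 + 42 = 126

Σ = 126


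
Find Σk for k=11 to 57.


Σₖ₌11^57 k = Σₖ₌₁^57 k − Σₖ₌₁^10 k
= 57·58/2 − 10·11/2
= 1653 − 55 = 1598

Σk = 1598


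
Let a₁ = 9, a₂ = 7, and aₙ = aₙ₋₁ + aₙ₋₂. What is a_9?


Computing iteratively: 9, 7, 16, 23, 39, 62, 101, 163, 264
a_9 = 264

a_9 = 264


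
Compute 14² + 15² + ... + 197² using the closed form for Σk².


Σₖ₌14^197 k² = Σₖ₌₁^197 k² − Σₖ₌₁^13 k²
= 197·198·395/6 − 13·14·27/6
= 2567895 − 819 = 2567076

Σk² = 2567076


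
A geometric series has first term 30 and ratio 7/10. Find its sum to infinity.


S∞ = a₁/(1-r) = 30/(1 - 7/10)
= 30/(3/10)
= 100

S∞ = 100


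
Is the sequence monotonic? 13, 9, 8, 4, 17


Differences: -4, -1, -4, 13
Difference at position 4 is +13 (> 0) but position 1 is -4 (< 0) — sequence both rises and falls
→ NOT monotonic

Not monotonic


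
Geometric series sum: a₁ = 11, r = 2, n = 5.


Sₙ = 11×(2^5 - 1)/(2 - 1)
= 11×(32 - 1)/1
= 11×31/1
= 341

S_5 = 341


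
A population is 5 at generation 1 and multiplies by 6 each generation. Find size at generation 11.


aₙ = a₁·r^(n-1)
= 5×6^10
= 5×60466176
= 302330880

a_11 = 302330880


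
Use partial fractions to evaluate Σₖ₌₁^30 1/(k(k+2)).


1/(k(k+2)) = (1/2)·(1/k - 1/(k+2)) (partial fractions)
Telescoping: Σ = (1/2)·(1 + 1/2 - 1/31 - 1/32) = 1425/1984

Sum = 1425/1984


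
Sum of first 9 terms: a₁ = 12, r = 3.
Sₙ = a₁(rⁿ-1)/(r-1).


Sₙ = 12×(3^9 - 1)/(3 - 1)
= 12×(19683 - 1)/2
= 12×19682/2
= 118092

S_9 = 118092


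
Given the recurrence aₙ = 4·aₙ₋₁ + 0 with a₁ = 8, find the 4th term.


Computing step by step:
a_1 = 8
a_2 = 32
a_3 = 128
a_4 = 512


a_4 = 512


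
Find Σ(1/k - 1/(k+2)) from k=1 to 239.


Telescoping with gap 2: two head and two tail terms survive.
= (1 + 1/2) - (1/240 + 1/241)
= 3/2 - 1/240 - 1/241 = 86279/57840

Sum = 86279/57840


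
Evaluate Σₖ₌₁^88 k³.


n(n+1)/2 = 88×89/2 = 3916
Σk³ = 3916² = 15335056

Σk³ = 15335056


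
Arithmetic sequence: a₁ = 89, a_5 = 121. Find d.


d = (aₙ - a₁)/(n-1)
= (121 - 89)/(5-1)
= 32/4 = 8

d = 8


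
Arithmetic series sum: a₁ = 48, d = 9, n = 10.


aₙ = 48 + (10-1)×9 = 129
Sₙ = n(a₁+aₙ)/2 = 10×(48+129)/2
= 10×177/2 = 885

S_10 = 885


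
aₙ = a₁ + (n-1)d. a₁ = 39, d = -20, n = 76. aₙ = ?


aₙ = a₁ + (n-1)d
= 39 + (76-1)×-20
= 39 - 1500
= -1461

a_76 = -1461


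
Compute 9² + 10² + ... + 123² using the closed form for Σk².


Σₖ₌9^123 k² = Σₖ₌₁^123 k² − Σₖ₌₁^8 k²
= 123·124·247/6 − 8·9·17/6
= 627874 − 204 = 627670

Σk² = 627670


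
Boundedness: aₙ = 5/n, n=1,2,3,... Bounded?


a₁ = 5, a₂ = 5/2, a₃ = 5/3, ...
0 < aₙ ≤ 5 for all n ≥ 1
Lower bound: 0, Upper bound: 5
The sequence IS bounded

Bounded (0 < aₙ ≤ 5)


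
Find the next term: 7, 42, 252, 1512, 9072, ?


Pattern: geometric (r=6)
Terms: 7, 42, 252, 1512, 9072
Next term = 54432

Next term = 54432


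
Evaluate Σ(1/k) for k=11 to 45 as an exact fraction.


Σₖ₌11^45 1/k = 1/11 + 1/12 + 1/13 + ... + 1/45
= 13808926545210682009/9419588158802421600
≈ 1.466

Sum = 13808926545210682009/9419588158802421600 ≈ 1.466


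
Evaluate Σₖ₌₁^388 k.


n(n+1)/2 = 388×389/2 = 150932/2 = 75466

Σk = 75466


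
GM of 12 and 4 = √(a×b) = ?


GM = √(12×4) = √48 = 6.9282

GM = 6.9282


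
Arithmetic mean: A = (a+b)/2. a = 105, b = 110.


AM = (105 + 110)/2 = 215/2 = 107.5

AM = 107.5


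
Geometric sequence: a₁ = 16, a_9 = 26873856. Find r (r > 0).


r^(n-1) = aₙ/a₁
r^8 = 26873856/16 = 1679616
r = 1679616^(1/8)
= ±6; taking r > 0 gives r = 6

r = 6


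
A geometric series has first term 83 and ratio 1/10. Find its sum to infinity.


S∞ = a₁/(1-r) = 83/(1 - 1/10)
= 83/(9/10)
= 830/9

S∞ = 830/9


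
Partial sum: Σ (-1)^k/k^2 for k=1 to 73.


S = -1 + 1/4 - 1/9 + 1/16 - 1/25 + 1/36 - 1/49 + 1/64 ± ...
= -0.8226
(Full series converges to -π²/12 ≈ -0.8225)

S_73 = -0.8226


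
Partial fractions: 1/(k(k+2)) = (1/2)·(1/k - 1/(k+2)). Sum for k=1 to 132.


1/(k(k+2)) = (1/2)·(1/k - 1/(k+2)) (partial fractions)
Telescoping: Σ = (1/2)·(1 + 1/2 - 1/133 - 1/134) = 13233/17822

Sum = 13233/17822


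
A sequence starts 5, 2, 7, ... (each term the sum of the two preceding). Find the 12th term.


Computing iteratively: 5, 2, 7, 9, 16, 25, 41, 66, 107, 173, 280, 453
a_12 = 453

a_12 = 453


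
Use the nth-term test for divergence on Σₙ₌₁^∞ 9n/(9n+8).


lim(n→∞) 9n/(9n+8) = 9/9 = 1  (divide numerator and denominator by n)
lim aₙ = 1 ≠ 0 → series DIVERGES

Diverges (lim aₙ = 1 ≠ 0)


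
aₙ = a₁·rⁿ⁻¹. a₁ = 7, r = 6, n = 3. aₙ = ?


aₙ = a₁·r^(n-1)
= 7×6^2
= 7×36
= 252

a_3 = 252


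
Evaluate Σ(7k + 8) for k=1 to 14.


Σ(7k+8) = 7·Σk + 8·n
= 7·105 + 8·14
= 735 + 112 = 847

Σ = 847


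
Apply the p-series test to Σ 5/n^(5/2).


p-series test: Σ c/n^p converges if p > 1, diverges if p ≤ 1 (constant c > 0 doesn't affect convergence).
p = 5/2
5/2 > 1 → CONVERGES

Converges (p = 5/2 > 1)


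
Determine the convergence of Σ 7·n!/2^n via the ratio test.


aₙ = 7·n!/2^n
a_{n+1}/aₙ = (n+1)!/2^(n+1) × 2^n/n!  (constant 7 cancels)
= (n+1)/2
L = lim(n→∞) (n+1)/2 = ∞
L > 1 → series DIVERGES

Diverges (ratio test: L = ∞ > 1)


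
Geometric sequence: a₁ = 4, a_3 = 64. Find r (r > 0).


r^(n-1) = aₙ/a₁
r^2 = 64/4 = 16
r = 16^(1/2)
= ±4; taking r > 0 gives r = 4

r = 4


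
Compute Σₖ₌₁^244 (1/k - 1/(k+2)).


Telescoping with gap 2: two head and two tail terms survive.
= (1 + 1/2) - (1/245 + 1/246)
= 3/2 - 1/245 - 1/246 = 44957/30135

Sum = 44957/30135


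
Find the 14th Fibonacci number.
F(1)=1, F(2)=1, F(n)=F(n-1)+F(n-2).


Fibonacci sequence: 1, 1, 2, 3, 5, 8, 13, 21, 34, 55, 89, ...
F(14) = 377

F(14) = 377


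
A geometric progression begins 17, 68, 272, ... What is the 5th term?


aₙ = a₁·r^(n-1)
= 17×4^4
= 17×256
= 4352

a_5 = 4352


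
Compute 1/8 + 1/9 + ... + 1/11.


Σₖ₌8^11 1/k = 1/8 + 1/9 + 1/10 + 1/11
= 1691/3960
≈ 0.427

Sum = 1691/3960 ≈ 0.427


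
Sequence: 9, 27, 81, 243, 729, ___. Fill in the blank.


Pattern: geometric (r=3)
Terms: 9, 27, 81, 243, 729
Next term = 2187

Next term = 2187


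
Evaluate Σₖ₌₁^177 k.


n(n+1)/2 = 177×178/2 = 31506/2 = 15753

Σk = 15753


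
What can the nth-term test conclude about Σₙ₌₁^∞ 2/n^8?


lim(n→∞) 2/n^8 = 0
lim aₙ = 0 → nth-term test is INCONCLUSIVE
(Need other tests; this is actually a convergent p-series with p=8 > 1)

Inconclusive (lim aₙ = 0; need another test)


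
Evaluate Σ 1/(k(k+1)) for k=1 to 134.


1/(k(k+1)) = 1/k - 1/(k+1) (partial fractions)
Telescoping: Σ = 1 - 1/135 = 134/135

Sum = 134/135


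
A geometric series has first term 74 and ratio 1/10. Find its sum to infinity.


S∞ = a₁/(1-r) = 74/(1 - 1/10)
= 74/(9/10)
= 740/9

S∞ = 740/9


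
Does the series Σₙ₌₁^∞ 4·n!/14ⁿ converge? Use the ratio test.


aₙ = 4·n!/14^n
a_{n+1}/aₙ = (n+1)!/14^(n+1) × 14^n/n!  (constant 4 cancels)
= (n+1)/14
L = lim(n→∞) (n+1)/14 = ∞
L > 1 → series DIVERGES

Diverges (ratio test: L = ∞ > 1)


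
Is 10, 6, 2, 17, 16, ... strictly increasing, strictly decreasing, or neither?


Differences: -4, -4, 15, -1
Difference at position 3 is +15 (> 0) but position 1 is -4 (< 0) — sequence both rises and falls
→ NOT monotonic

Not monotonic


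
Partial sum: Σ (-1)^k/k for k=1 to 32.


S = -1 + 1/2 - 1/3 + 1/4 - 1/5 + 1/6 - 1/7 + 1/8 ± ...
= -0.6778
(Full series converges to -ln(2) ≈ -0.6931)

S_32 = -0.6778


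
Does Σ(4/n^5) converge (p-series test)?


p-series test: Σ c/n^p converges if p > 1, diverges if p ≤ 1 (constant c > 0 doesn't affect convergence).
p = 5
5 > 1 → CONVERGES

Converges (p = 5 > 1)


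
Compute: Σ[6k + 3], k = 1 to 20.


Σ(6k+3) = 6·Σk + 3·n
= 6·210 + 3·20
= 1260 + 60 = 1320

Σ = 1320


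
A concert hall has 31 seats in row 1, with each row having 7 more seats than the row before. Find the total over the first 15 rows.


aₙ = 31 + (15-1)×7 = 129
Sₙ = n(a₁+aₙ)/2 = 15×(31+129)/2
= 15×160/2 = 1200

S_15 = 1200


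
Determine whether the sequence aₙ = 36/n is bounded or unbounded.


a₁ = 36, a₂ = 36/2, a₃ = 36/3, ...
0 < aₙ ≤ 36 for all n ≥ 1
Lower bound: 0, Upper bound: 36
The sequence IS bounded

Bounded (0 < aₙ ≤ 36)


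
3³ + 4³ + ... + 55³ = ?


Σₖ₌3^55 k³ = [55·56/2]² − [2·3/2]²
= 2371600 − 9 = 2371591

Σk³ = 2371591


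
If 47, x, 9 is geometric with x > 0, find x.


GM = √(47×9) = √423 = 20.567

GM = 20.567


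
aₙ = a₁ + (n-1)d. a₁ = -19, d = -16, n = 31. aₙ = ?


aₙ = a₁ + (n-1)d
= -19 + (31-1)×-16
= -19 - 480
= -499

a_31 = -499


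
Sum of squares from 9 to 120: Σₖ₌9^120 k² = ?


Σₖ₌9^120 k² = Σₖ₌₁^120 k² − Σₖ₌₁^8 k²
= 120·121·241/6 − 8·9·17/6
= 583220 − 204 = 583016

Σk² = 583016


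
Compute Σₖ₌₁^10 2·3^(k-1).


Sₙ = 2×(3^10 - 1)/(3 - 1)
= 2×(59049 - 1)/2
= 2×59048/2
= 59048

S_10 = 59048


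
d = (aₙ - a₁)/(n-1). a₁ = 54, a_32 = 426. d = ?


d = (aₙ - a₁)/(n-1)
= (426 - 54)/(32-1)
= 372/31 = 12

d = 12


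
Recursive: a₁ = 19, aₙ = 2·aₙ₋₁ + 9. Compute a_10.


Computing step by step:
a_1 = 19
a_2 = 47
a_3 = 103
a_4 = 215
a_5 = 439
a_6 = 887
a_7 = 1783
a_8 = 3575
a_9 = 7159
a_10 = 14327


a_10 = 14327


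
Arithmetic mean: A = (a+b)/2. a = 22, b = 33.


AM = (22 + 33)/2 = 55/2 = 27.5

AM = 27.5


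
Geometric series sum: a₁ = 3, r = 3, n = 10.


Sₙ = 3×(3^10 - 1)/(3 - 1)
= 3×(59049 - 1)/2
= 3×59048/2
= 88572

S_10 = 88572


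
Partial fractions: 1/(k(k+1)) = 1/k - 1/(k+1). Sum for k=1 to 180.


1/(k(k+1)) = 1/k - 1/(k+1) (partial fractions)
Telescoping: Σ = 1 - 1/181 = 180/181

Sum = 180/181


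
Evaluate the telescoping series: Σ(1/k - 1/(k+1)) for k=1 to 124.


Telescoping: adjacent terms cancel.
= 1/1 - 1/125
= 1 - 1/125 = 124/125

Sum = 124/125


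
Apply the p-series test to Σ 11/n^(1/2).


p-series test: Σ c/n^p converges if p > 1, diverges if p ≤ 1 (constant c > 0 doesn't affect convergence).
p = 1/2
1/2 ≤ 1 → DIVERGES

Diverges (p = 1/2 ≤ 1)


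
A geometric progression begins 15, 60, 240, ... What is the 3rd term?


aₙ = a₁·r^(n-1)
= 15×4^2
= 15×16
= 240

a_3 = 240


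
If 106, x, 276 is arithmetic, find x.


AM = (106 + 276)/2 = 382/2 = 191

AM = 191


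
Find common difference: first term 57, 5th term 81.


d = (aₙ - a₁)/(n-1)
= (81 - 57)/(5-1)
= 24/4 = 6

d = 6


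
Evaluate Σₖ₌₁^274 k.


n(n+1)/2 = 274×275/2 = 75350/2 = 37675

Σk = 37675


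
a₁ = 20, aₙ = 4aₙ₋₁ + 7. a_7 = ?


Computing step by step:
a_1 = 20
a_2 = 87
a_3 = 355
a_4 = 1427
a_5 = 5715
a_6 = 22867
a_7 = 91475


a_7 = 91475


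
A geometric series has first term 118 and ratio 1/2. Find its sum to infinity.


S∞ = a₁/(1-r) = 118/(1 - 1/2)
= 118/(1/2)
= 236

S∞ = 236


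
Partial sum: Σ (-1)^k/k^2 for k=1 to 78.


S = -1 + 1/4 - 1/9 + 1/16 - 1/25 + 1/36 - 1/49 + 1/64 ± ...
= -0.8224
(Full series converges to -π²/12 ≈ -0.8225)

S_78 = -0.8224


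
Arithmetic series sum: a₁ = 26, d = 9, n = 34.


aₙ = 26 + (34-1)×9 = 323
Sₙ = n(a₁+aₙ)/2 = 34×(26+323)/2
= 34×349/2 = 5933

S_34 = 5933


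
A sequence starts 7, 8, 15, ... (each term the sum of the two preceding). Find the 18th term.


Computing iteratively: 7, 8, 15, 23, 38, 61, 99, 160, 259, 419, 678, 1097, ...
a_18 = 19685

a_18 = 19685


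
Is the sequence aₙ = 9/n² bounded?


a₁ = 9, a₂ = 9/4, a₃ = 9/9, ...
0 < aₙ ≤ 9 for all n ≥ 1
The sequence IS bounded

Bounded (0 < aₙ ≤ 9)


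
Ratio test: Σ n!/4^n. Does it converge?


aₙ = n!/4^n
a_{n+1}/aₙ = (n+1)!/4^(n+1) × 4^n/n!
= (n+1)/4
L = lim(n→∞) (n+1)/4 = ∞
L > 1 → series DIVERGES

Diverges (ratio test: L = ∞ > 1)


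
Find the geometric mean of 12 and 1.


GM = √(12×1) = √12 = 3.4641

GM = 3.4641


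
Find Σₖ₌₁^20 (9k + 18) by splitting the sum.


Σ(9k+18) = 9·Σk + 18·n
= 9·210 + 18·20
= 1890 + 360 = 2250

Σ = 2250


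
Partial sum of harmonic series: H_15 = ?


H_15 = 1/1 + 1/2 + 1/3 + ... + 1/15
= 1195757/360360
≈ 3.3182

H_15 = 1195757/360360 ≈ 3.3182


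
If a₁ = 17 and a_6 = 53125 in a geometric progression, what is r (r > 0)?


r^(n-1) = aₙ/a₁
r^5 = 53125/17 = 3125
r = 3125^(1/5)
= 5

r = 5


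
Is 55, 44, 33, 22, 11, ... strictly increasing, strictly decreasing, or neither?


Differences: -11, -11, -11, -11
All differences < 0 → strictly DECREASING

Monotonically decreasing


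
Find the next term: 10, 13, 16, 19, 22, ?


Pattern: arithmetic (d=3)
Terms: 10, 13, 16, 19, 22
Next term = 25

Next term = 25


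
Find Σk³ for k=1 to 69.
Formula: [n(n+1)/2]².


n(n+1)/2 = 69×70/2 = 2415
Σk³ = 2415² = 5832225

Σk³ = 5832225


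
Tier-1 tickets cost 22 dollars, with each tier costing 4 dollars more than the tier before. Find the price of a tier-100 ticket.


aₙ = a₁ + (n-1)d
= 22 + (100-1)×4
= 22 + 396
= 418

a_100 = 418


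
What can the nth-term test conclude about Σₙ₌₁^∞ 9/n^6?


lim(n→∞) 9/n^6 = 0
lim aₙ = 0 → nth-term test is INCONCLUSIVE
(Need other tests; this is actually a convergent p-series with p=6 > 1)

Inconclusive (lim aₙ = 0; need another test)


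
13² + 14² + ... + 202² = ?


Σₖ₌13^202 k² = Σₖ₌₁^202 k² − Σₖ₌₁^12 k²
= 202·203·405/6 − 12·13·25/6
= 2767905 − 650 = 2767255

Σk² = 2767255


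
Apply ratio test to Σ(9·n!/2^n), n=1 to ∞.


aₙ = 9·n!/2^n
a_{n+1}/aₙ = (n+1)!/2^(n+1) × 2^n/n!  (constant 9 cancels)
= (n+1)/2
L = lim(n→∞) (n+1)/2 = ∞
L > 1 → series DIVERGES

Diverges (ratio test: L = ∞ > 1)


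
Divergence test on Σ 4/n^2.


lim(n→∞) 4/n^2 = 0
lim aₙ = 0 → nth-term test is INCONCLUSIVE
(Need other tests; this is actually a convergent p-series with p=2 > 1)

Inconclusive (lim aₙ = 0; need another test)


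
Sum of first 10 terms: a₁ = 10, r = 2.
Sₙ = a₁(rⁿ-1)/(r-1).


Sₙ = 10×(2^10 - 1)/(2 - 1)
= 10×(1024 - 1)/1
= 10×1023/1
= 10230

S_10 = 10230


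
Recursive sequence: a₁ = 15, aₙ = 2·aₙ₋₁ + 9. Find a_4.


Computing step by step:
a_1 = 15
a_2 = 39
a_3 = 87
a_4 = 183


a_4 = 183


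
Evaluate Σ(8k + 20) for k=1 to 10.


Σ(8k+20) = 8·Σk + 20·n
= 8·55 + 20·10
= 440 + 200 = 640

Σ = 640


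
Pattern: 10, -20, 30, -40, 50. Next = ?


Pattern: alternating sign, magnitude arithmetic (d=10)
Terms: 10, -20, 30, -40, 50
Next term = -60

Next term = -60


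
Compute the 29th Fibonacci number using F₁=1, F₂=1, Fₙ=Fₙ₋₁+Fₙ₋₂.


Fibonacci sequence: 1, 1, 2, 3, 5, 8, 13, 21, 34, 55, 89, ...
F(29) = 514229

F(29) = 514229


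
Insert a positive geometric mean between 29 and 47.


GM = √(29×47) = √1363 = 36.9188

GM = 36.9188


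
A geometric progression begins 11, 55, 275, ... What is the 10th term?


aₙ = a₁·r^(n-1)
= 11×5^9
= 11×1953125
= 21484375

a_10 = 21484375


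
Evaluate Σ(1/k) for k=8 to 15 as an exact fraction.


Σₖ₌8^15 1/k = 1/8 + 1/9 + 1/10 + 1/11 + 1/12 + 1/13 + 1/14 + 1/15
= 52279/72072
≈ 0.7254

Sum = 52279/72072 ≈ 0.7254


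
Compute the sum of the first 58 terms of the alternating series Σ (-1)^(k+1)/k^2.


S = 1 - 1/4 + 1/9 - 1/16 + 1/25 - 1/36 + 1/49 - 1/64 ± ...
= 0.8223
(Full series converges to +π²/12 ≈ +0.8225)

S_58 = 0.8223


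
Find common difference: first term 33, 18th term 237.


d = (aₙ - a₁)/(n-1)
= (237 - 33)/(18-1)
= 204/17 = 12

d = 12


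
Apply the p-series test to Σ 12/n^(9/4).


p-series test: Σ c/n^p converges if p > 1, diverges if p ≤ 1 (constant c > 0 doesn't affect convergence).
p = 9/4
9/4 > 1 → CONVERGES

Converges (p = 9/4 > 1)


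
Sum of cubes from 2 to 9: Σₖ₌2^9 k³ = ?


Σₖ₌2^9 k³ = [9·10/2]² − [1·2/2]²
= 2025 − 1 = 2024

Σk³ = 2024


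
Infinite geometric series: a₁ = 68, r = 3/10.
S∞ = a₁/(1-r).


S∞ = a₁/(1-r) = 68/(1 - 3/10)
= 68/(7/10)
= 680/7

S∞ = 680/7


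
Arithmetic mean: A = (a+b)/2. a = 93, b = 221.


AM = (93 + 221)/2 = 314/2 = 157

AM = 157


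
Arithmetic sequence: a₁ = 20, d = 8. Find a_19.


aₙ = a₁ + (n-1)d
= 20 + (19-1)×8
= 20 + 144
= 164

a_19 = 164


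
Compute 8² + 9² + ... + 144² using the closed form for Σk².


Σₖ₌8^144 k² = Σₖ₌₁^144 k² − Σₖ₌₁^7 k²
= 144·145·289/6 − 7·8·15/6
= 1005720 − 140 = 1005580

Σk² = 1005580


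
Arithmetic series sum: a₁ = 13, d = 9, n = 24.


aₙ = 13 + (24-1)×9 = 220
Sₙ = n(a₁+aₙ)/2 = 24×(13+220)/2
= 24×233/2 = 2796

S_24 = 2796


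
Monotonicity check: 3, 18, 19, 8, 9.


Differences: 15, 1, -11, 1
Difference at position 1 is +15 (> 0) but position 3 is -11 (< 0) — sequence both rises and falls
→ NOT monotonic

Not monotonic


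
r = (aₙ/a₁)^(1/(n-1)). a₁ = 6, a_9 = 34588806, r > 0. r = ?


r^(n-1) = aₙ/a₁
r^8 = 34588806/6 = 5764801
r = 5764801^(1/8)
= ±7; taking r > 0 gives r = 7

r = 7


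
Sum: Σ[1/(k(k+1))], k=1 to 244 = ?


1/(k(k+1)) = 1/k - 1/(k+1) (partial fractions)
Telescoping: Σ = 1 - 1/245 = 244/245

Sum = 244/245


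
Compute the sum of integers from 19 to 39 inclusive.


Σₖ₌19^39 k = Σₖ₌₁^39 k − Σₖ₌₁^18 k
= 39·40/2 − 18·19/2
= 780 − 171 = 609

Σk = 609


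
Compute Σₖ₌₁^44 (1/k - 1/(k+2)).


Telescoping with gap 2: two head and two tail terms survive.
= (1 + 1/2) - (1/45 + 1/46)
= 3/2 - 1/45 - 1/46 = 1507/1035

Sum = 1507/1035


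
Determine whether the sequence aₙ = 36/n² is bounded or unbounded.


a₁ = 36, a₂ = 36/4, a₃ = 36/9, ...
0 < aₙ ≤ 36 for all n ≥ 1
The sequence IS bounded

Bounded (0 < aₙ ≤ 36)


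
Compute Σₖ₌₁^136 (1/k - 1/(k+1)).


Telescoping: adjacent terms cancel.
= 1/1 - 1/137
= 1 - 1/137 = 136/137

Sum = 136/137


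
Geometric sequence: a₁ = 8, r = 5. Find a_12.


aₙ = a₁·r^(n-1)
= 8×5^11
= 8×48828125
= 390625000

a_12 = 390625000


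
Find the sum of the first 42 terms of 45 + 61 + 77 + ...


aₙ = 45 + (42-1)×16 = 701
Sₙ = n(a₁+aₙ)/2 = 42×(45+701)/2
= 42×746/2 = 15666

S_42 = 15666


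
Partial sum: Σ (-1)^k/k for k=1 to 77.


S = -1 + 1/2 - 1/3 + 1/4 - 1/5 + 1/6 - 1/7 + 1/8 ± ...
= -0.6996
(Full series converges to -ln(2) ≈ -0.6931)

S_77 = -0.6996


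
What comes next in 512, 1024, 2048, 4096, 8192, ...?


Pattern: powers of 2: 2ⁿ
Terms: 512, 1024, 2048, 4096, 8192
Next term = 16384

Next term = 16384


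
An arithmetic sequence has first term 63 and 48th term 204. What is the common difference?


d = (aₙ - a₁)/(n-1)
= (204 - 63)/(48-1)
= 141/47 = 3

d = 3


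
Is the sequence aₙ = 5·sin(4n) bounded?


For all n, -1 ≤ sin(4n) ≤ 1, so -5 ≤ 5·sin(4n) ≤ 5
Lower bound: -5, Upper bound: 5
The sequence IS bounded

Bounded (-5 ≤ aₙ ≤ 5)


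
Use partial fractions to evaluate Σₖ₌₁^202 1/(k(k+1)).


1/(k(k+1)) = 1/k - 1/(k+1) (partial fractions)
Telescoping: Σ = 1 - 1/203 = 202/203

Sum = 202/203


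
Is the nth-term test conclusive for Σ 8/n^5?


lim(n→∞) 8/n^5 = 0
lim aₙ = 0 → nth-term test is INCONCLUSIVE
(Need other tests; this is actually a convergent p-series with p=5 > 1)

Inconclusive (lim aₙ = 0; need another test)


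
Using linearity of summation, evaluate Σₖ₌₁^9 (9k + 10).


Σ(9k+10) = 9·Σk + 10·n
= 9·45 + 10·9
= 405 + 90 = 495

Σ = 495


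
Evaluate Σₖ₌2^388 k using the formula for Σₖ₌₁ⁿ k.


Σₖ₌2^388 k = Σₖ₌₁^388 k − Σₖ₌₁^1 k
= 388·389/2 − 1·2/2
= 75466 − 1 = 75465

Σk = 75465


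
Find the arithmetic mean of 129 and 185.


AM = (129 + 185)/2 = 314/2 = 157

AM = 157


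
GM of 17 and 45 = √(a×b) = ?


GM = √(17×45) = √765 = 27.6586

GM = 27.6586


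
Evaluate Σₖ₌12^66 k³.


Σₖ₌12^66 k³ = [66·67/2]² − [11·12/2]²
= 4888521 − 4356 = 4884165

Σk³ = 4884165


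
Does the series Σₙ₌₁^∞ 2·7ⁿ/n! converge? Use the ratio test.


aₙ = 2·7^n/n!
a_{n+1}/aₙ = 7^(n+1)/(n+1)! × n!/7^n  (constant 2 cancels)
= 7/(n+1)
L = lim(n→∞) 7/(n+1) = 0
L < 1 → series CONVERGES

Converges (ratio test: L = 0 < 1)


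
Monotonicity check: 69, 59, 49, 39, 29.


Differences: -10, -10, -10, -10
All differences < 0 → strictly DECREASING

Monotonically decreasing


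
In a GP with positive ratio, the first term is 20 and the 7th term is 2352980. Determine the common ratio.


r^(n-1) = aₙ/a₁
r^6 = 2352980/20 = 117649
r = 117649^(1/6)
= ±7; taking r > 0 gives r = 7

r = 7


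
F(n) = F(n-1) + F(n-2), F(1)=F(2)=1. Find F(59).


Fibonacci sequence: 1, 1, 2, 3, 5, 8, 13, 21, 34, 55, 89, ...
F(59) = 956722026041

F(59) = 956722026041


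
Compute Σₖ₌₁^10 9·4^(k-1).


Sₙ = 9×(4^10 - 1)/(4 - 1)
= 9×(1048576 - 1)/3
= 9×1048575/3
= 3145725

S_10 = 3145725


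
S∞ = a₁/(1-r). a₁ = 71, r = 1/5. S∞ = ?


S∞ = a₁/(1-r) = 71/(1 - 1/5)
= 71/(4/5)
= 355/4

S∞ = 355/4


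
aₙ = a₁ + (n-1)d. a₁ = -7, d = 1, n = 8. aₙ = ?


aₙ = a₁ + (n-1)d
= -7 + (8-1)×1
= -7 + 7
= 0

a_8 = 0


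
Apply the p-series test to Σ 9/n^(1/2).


p-series test: Σ c/n^p converges if p > 1, diverges if p ≤ 1 (constant c > 0 doesn't affect convergence).
p = 1/2
1/2 ≤ 1 → DIVERGES

Diverges (p = 1/2 ≤ 1)


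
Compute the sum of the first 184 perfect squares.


n = 184
n(n+1)(2n+1)/6 = 184×185×369/6
= 12560760/6 = 2093460

Σk² = 2093460


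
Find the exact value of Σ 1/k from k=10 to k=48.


Σₖ₌10^48 1/k = 1/10 + 1/11 + 1/12 + ... + 1/48
= 721558908683331789893/442720643463713815200
≈ 1.6298

Sum = 721558908683331789893/442720643463713815200 ≈ 1.6298


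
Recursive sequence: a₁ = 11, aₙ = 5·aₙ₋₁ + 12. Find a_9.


Computing step by step:
a_1 = 11
a_2 = 67
a_3 = 347
a_4 = 1747
a_5 = 8747
a_6 = 43747
a_7 = 218747
a_8 = 1093747
a_9 = 5468747


a_9 = 5468747


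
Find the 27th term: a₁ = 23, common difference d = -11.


aₙ = a₁ + (n-1)d
= 23 + (27-1)×-11
= 23 - 286
= -263

a_27 = -263


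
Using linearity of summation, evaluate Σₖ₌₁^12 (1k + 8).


Σ(1k+8) = 1·Σk + 8·n
= 1·78 + 8·12
= 78 + 96 = 174

Σ = 174


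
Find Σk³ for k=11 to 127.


Σₖ₌11^127 k³ = [127·128/2]² − [10·11/2]²
= 66064384 − 3025 = 66061359

Σk³ = 66061359


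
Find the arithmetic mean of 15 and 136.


AM = (15 + 136)/2 = 151/2 = 75.5

AM = 75.5


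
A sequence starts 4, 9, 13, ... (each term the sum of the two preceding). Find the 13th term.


Computing iteratively: 4, 9, 13, 22, 35, 57, 92, 149, 241, 390, 631, 1021, ...
a_13 = 1652

a_13 = 1652


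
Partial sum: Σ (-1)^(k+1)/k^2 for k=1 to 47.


S = 1 - 1/4 + 1/9 - 1/16 + 1/25 - 1/36 + 1/49 - 1/64 ± ...
= 0.8227
(Full series converges to +π²/12 ≈ +0.8225)

S_47 = 0.8227


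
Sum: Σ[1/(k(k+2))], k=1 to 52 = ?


1/(k(k+2)) = (1/2)·(1/k - 1/(k+2)) (partial fractions)
Telescoping: Σ = (1/2)·(1 + 1/2 - 1/53 - 1/54) = 2093/2862

Sum = 2093/2862


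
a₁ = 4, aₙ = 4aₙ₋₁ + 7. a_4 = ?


Computing step by step:
a_1 = 4
a_2 = 23
a_3 = 99
a_4 = 403


a_4 = 403


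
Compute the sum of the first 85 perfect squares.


n = 85
n(n+1)(2n+1)/6 = 85×86×171/6
= 1250010/6 = 208335

Σk² = 208335


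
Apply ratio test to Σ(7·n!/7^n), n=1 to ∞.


aₙ = 7·n!/7^n
a_{n+1}/aₙ = (n+1)!/7^(n+1) × 7^n/n!  (constant 7 cancels)
= (n+1)/7
L = lim(n→∞) (n+1)/7 = ∞
L > 1 → series DIVERGES

Diverges (ratio test: L = ∞ > 1)


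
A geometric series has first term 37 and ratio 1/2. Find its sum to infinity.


S∞ = a₁/(1-r) = 37/(1 - 1/2)
= 37/(1/2)
= 74

S∞ = 74


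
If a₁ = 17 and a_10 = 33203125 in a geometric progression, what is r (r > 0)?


r^(n-1) = aₙ/a₁
r^9 = 33203125/17 = 1953125
r = 1953125^(1/9)
= 5

r = 5


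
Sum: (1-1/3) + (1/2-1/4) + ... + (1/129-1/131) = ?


Telescoping with gap 2: two head and two tail terms survive.
= (1 + 1/2) - (1/130 + 1/131)
= 3/2 - 1/130 - 1/131 = 12642/8515

Sum = 12642/8515


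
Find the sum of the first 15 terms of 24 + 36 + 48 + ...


aₙ = 24 + (15-1)×12 = 192
Sₙ = n(a₁+aₙ)/2 = 15×(24+192)/2
= 15×216/2 = 1620

S_15 = 1620


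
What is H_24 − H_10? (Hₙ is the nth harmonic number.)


Σₖ₌11^24 1/k = 1/11 + 1/12 + 1/13 + ... + 1/24
= 4534977911/5354228880
≈ 0.847

Sum = 4534977911/5354228880 ≈ 0.847


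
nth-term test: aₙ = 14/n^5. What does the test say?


lim(n→∞) 14/n^5 = 0
lim aₙ = 0 → nth-term test is INCONCLUSIVE
(Need other tests; this is actually a convergent p-series with p=5 > 1)

Inconclusive (lim aₙ = 0; need another test)


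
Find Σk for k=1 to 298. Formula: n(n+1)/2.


n(n+1)/2 = 298×299/2 = 89102/2 = 44551

Σk = 44551


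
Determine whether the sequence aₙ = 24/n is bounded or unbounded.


a₁ = 24, a₂ = 24/2, a₃ = 24/3, ...
0 < aₙ ≤ 24 for all n ≥ 1
Lower bound: 0, Upper bound: 24
The sequence IS bounded

Bounded (0 < aₙ ≤ 24)


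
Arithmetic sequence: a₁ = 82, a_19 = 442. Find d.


d = (aₙ - a₁)/(n-1)
= (442 - 82)/(19-1)
= 360/18 = 20

d = 20


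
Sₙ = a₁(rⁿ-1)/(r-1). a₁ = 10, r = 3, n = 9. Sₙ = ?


Sₙ = 10×(3^9 - 1)/(3 - 1)
= 10×(19683 - 1)/2
= 10×19682/2
= 98410

S_9 = 98410


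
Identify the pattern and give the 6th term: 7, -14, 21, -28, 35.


Pattern: alternating sign, magnitude arithmetic (d=7)
Terms: 7, -14, 21, -28, 35
Next term = -42

Next term = -42


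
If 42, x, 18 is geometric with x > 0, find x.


GM = √(42×18) = √756 = 27.4955

GM = 27.4955


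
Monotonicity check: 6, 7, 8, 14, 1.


Differences: 1, 1, 6, -13
Difference at position 1 is +1 (> 0) but position 4 is -13 (< 0) — sequence both rises and falls
→ NOT monotonic

Not monotonic


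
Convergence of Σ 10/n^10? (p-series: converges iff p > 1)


p-series test: Σ c/n^p converges if p > 1, diverges if p ≤ 1 (constant c > 0 doesn't affect convergence).
p = 10
10 > 1 → CONVERGES

Converges (p = 10 > 1)


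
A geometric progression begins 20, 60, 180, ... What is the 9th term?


aₙ = a₁·r^(n-1)
= 20×3^8
= 20×6561
= 131220

a_9 = 131220


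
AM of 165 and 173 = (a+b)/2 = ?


AM = (165 + 173)/2 = 338/2 = 169

AM = 169


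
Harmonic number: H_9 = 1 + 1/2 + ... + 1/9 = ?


H_9 = 1/1 + 1/2 + 1/3 + 1/4 + 1/5 + 1/6 + 1/7 + 1/8 + 1/9
= 7129/2520
≈ 2.829

H_9 = 7129/2520 ≈ 2.829


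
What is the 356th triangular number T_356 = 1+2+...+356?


n(n+1)/2 = 356×357/2 = 127092/2 = 63546

Σk = 63546


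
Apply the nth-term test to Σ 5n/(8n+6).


lim(n→∞) 5n/(8n+6) = 5/8 = 5/8  (divide numerator and denominator by n)
lim aₙ = 5/8 ≠ 0 → series DIVERGES

Diverges (lim aₙ = 5/8 ≠ 0)


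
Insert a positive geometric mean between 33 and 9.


GM = √(33×9) = √297 = 17.2337

GM = 17.2337


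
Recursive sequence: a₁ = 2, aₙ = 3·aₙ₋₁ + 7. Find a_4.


Computing step by step:
a_1 = 2
a_2 = 13
a_3 = 46
a_4 = 145


a_4 = 145


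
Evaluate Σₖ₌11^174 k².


Σₖ₌11^174 k² = Σₖ₌₁^174 k² − Σₖ₌₁^10 k²
= 174·175·349/6 − 10·11·21/6
= 1771175 − 385 = 1770790

Σk² = 1770790


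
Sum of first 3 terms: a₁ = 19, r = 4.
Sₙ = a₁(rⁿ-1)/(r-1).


Sₙ = 19×(4^3 - 1)/(4 - 1)
= 19×(64 - 1)/3
= 19×63/3
= 399

S_3 = 399


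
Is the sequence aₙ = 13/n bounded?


a₁ = 13, a₂ = 13/2, a₃ = 13/3, ...
0 < aₙ ≤ 13 for all n ≥ 1
Lower bound: 0, Upper bound: 13
The sequence IS bounded

Bounded (0 < aₙ ≤ 13)


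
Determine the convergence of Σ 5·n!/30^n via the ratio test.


aₙ = 5·n!/30^n
a_{n+1}/aₙ = (n+1)!/30^(n+1) × 30^n/n!  (constant 5 cancels)
= (n+1)/30
L = lim(n→∞) (n+1)/30 = ∞
L > 1 → series DIVERGES

Diverges (ratio test: L = ∞ > 1)


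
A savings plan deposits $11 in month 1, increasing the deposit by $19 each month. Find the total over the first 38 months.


aₙ = 11 + (38-1)×19 = 714
Sₙ = n(a₁+aₙ)/2 = 38×(11+714)/2
= 38×725/2 = 13775

S_38 = 13775


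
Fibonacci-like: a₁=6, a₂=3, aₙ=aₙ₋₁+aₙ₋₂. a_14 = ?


Computing iteratively: 6, 3, 9, 12, 21, 33, 54, 87, 141, 228, 369, 597, ...
a_14 = 1563

a_14 = 1563


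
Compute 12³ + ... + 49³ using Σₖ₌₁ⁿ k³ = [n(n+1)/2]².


Σₖ₌12^49 k³ = [49·50/2]² − [11·12/2]²
= 1500625 − 4356 = 1496269

Σk³ = 1496269


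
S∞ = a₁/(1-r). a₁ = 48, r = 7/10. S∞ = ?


S∞ = a₁/(1-r) = 48/(1 - 7/10)
= 48/(3/10)
= 160

S∞ = 160


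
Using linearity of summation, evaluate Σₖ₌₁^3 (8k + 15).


Σ(8k+15) = 8·Σk + 15·n
= 8·6 + 15·3
= 48 + 45 = 93

Σ = 93


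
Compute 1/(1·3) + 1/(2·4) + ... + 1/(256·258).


1/(k(k+2)) = (1/2)·(1/k - 1/(k+2)) (partial fractions)
Telescoping: Σ = (1/2)·(1 + 1/2 - 1/257 - 1/258) = 24736/33153

Sum = 24736/33153


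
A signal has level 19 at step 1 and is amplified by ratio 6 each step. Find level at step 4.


aₙ = a₁·r^(n-1)
= 19×6^3
= 19×216
= 4104

a_4 = 4104


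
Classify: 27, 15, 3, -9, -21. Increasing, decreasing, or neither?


Differences: -12, -12, -12, -12
All differences < 0 → strictly DECREASING

Monotonically decreasing


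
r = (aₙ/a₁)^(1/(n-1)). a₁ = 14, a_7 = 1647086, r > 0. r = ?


r^(n-1) = aₙ/a₁
r^6 = 1647086/14 = 117649
r = 117649^(1/6)
= ±7; taking r > 0 gives r = 7

r = 7


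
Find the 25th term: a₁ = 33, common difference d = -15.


aₙ = a₁ + (n-1)d
= 33 + (25-1)×-15
= 33 - 360
= -327

a_25 = -327


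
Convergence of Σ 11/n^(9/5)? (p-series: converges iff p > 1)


p-series test: Σ c/n^p converges if p > 1, diverges if p ≤ 1 (constant c > 0 doesn't affect convergence).
p = 9/5
9/5 > 1 → CONVERGES

Converges (p = 9/5 > 1)


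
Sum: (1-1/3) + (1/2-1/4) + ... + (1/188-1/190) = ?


Telescoping with gap 2: two head and two tail terms survive.
= (1 + 1/2) - (1/189 + 1/190)
= 3/2 - 1/189 - 1/190 = 26743/17955

Sum = 26743/17955


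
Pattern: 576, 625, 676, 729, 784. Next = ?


Pattern: perfect squares: n²
Terms: 576, 625, 676, 729, 784
Next term = 841

Next term = 841
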